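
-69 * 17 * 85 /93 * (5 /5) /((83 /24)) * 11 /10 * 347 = -304459188 /2573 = -118328.48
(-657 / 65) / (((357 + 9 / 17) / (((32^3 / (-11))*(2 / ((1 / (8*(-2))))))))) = -1951924224 / 724295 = -2694.93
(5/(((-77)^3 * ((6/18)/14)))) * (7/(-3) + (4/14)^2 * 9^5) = -7082450/3195731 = -2.22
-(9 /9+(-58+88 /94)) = 2635 /47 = 56.06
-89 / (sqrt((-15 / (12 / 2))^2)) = -178 / 5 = -35.60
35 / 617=0.06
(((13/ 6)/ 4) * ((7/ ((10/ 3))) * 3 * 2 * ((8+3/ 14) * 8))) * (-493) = -442221/ 2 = -221110.50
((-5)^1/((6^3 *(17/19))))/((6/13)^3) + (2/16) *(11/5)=47009/3965760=0.01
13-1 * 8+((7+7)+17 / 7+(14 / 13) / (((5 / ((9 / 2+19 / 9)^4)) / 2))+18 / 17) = 171609637553 / 202997340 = 845.38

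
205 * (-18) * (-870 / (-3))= -1070100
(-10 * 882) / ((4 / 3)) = -6615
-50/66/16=-25/528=-0.05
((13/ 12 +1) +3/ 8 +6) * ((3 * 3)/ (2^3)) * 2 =609/ 32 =19.03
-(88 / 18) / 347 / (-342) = 22 / 534033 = 0.00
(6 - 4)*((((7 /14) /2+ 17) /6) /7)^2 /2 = 529 /3136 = 0.17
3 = 3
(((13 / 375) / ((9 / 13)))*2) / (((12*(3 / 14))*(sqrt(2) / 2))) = 1183*sqrt(2) / 30375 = 0.06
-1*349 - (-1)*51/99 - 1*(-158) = -6286/33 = -190.48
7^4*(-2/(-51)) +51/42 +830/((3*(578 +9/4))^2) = 1100494831325/11539041822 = 95.37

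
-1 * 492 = -492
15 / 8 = 1.88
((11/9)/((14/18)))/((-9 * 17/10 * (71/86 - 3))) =860/18207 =0.05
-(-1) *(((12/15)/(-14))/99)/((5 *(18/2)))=-2/155925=-0.00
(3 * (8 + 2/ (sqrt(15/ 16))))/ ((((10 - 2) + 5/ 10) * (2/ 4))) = 32 * sqrt(15)/ 85 + 96/ 17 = 7.11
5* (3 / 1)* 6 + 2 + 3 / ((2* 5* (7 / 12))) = 92.51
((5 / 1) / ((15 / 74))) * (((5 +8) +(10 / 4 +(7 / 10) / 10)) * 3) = 57609 / 50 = 1152.18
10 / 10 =1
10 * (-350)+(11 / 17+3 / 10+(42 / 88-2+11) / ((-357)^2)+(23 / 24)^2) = -1569334762361 / 448620480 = -3498.13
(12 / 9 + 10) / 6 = 17 / 9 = 1.89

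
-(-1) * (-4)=-4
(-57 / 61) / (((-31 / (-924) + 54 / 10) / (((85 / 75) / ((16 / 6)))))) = -223839 / 3062566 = -0.07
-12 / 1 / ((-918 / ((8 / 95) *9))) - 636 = -1027124 / 1615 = -635.99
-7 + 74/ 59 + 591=34530/ 59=585.25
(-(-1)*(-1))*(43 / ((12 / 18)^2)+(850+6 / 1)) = -3811 / 4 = -952.75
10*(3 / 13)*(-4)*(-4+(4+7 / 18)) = -140 / 39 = -3.59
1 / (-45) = -1 / 45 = -0.02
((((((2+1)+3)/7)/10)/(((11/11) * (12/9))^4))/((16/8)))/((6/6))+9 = 161523/17920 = 9.01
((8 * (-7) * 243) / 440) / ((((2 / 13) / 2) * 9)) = -2457 / 55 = -44.67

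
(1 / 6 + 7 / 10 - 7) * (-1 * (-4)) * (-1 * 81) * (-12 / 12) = -9936 / 5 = -1987.20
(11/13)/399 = 11/5187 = 0.00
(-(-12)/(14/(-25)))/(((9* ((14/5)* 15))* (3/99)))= -275/147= -1.87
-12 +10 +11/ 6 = -0.17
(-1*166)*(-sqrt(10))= 166*sqrt(10)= 524.94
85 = 85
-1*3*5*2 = -30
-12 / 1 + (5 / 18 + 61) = 887 / 18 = 49.28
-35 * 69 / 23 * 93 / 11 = -9765 / 11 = -887.73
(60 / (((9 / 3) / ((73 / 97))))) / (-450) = -146 / 4365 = -0.03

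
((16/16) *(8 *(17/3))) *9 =408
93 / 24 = 3.88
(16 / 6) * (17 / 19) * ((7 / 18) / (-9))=-476 / 4617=-0.10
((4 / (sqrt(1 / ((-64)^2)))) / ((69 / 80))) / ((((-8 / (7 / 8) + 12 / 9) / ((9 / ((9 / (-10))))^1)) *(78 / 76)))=13619200 / 36777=370.32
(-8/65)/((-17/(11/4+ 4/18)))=214/9945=0.02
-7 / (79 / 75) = -525 / 79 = -6.65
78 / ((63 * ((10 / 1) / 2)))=26 / 105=0.25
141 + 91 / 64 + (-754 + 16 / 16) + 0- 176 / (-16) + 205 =-25253 / 64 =-394.58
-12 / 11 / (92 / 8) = -24 / 253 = -0.09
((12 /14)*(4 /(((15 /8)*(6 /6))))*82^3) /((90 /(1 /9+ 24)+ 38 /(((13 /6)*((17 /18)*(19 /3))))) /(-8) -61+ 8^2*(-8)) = -967020075008 /550386285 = -1756.98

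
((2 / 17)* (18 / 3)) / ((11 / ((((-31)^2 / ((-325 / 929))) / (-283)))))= 10713228 / 17199325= 0.62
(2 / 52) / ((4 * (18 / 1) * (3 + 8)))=1 / 20592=0.00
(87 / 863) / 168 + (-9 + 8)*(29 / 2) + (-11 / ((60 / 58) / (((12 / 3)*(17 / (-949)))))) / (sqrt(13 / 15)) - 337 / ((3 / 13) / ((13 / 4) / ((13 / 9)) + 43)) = -9582656983 / 144984 + 10846*sqrt(195) / 185055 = -66093.76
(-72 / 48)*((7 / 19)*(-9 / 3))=63 / 38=1.66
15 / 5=3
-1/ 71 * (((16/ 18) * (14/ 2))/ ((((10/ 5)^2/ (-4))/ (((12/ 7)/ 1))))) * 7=224/ 213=1.05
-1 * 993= -993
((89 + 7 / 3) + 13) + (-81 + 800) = 2470 / 3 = 823.33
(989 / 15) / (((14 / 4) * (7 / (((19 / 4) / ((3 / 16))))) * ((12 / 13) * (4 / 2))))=244283 / 6615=36.93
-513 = -513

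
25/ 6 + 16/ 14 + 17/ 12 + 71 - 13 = 5437/ 84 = 64.73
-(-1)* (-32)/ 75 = -32/ 75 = -0.43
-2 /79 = -0.03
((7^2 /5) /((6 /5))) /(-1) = -49 /6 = -8.17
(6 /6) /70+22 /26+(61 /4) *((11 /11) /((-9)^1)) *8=-103973 /8190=-12.70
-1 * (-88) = 88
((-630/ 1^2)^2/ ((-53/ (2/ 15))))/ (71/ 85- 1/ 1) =321300/ 53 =6062.26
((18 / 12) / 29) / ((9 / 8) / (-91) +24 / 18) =3276 / 83665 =0.04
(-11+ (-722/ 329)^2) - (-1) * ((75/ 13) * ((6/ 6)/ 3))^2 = -45472398/ 18292729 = -2.49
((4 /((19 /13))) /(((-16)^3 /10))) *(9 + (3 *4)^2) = -9945 /9728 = -1.02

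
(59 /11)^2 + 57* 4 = 31069 /121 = 256.77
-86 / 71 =-1.21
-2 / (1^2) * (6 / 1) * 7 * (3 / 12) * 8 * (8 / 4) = -336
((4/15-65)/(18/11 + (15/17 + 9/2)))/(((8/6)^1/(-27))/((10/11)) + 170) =-1634193/30112250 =-0.05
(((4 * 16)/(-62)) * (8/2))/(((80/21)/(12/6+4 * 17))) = -2352/31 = -75.87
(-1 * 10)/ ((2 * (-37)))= 5/ 37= 0.14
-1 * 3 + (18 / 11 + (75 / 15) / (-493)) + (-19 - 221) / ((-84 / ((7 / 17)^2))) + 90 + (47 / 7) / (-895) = 51463895023 / 577576615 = 89.10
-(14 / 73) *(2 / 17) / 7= -4 / 1241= -0.00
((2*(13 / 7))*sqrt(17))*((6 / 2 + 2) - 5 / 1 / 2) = 65*sqrt(17) / 7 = 38.29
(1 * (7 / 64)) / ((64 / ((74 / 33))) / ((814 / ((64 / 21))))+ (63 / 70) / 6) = 335405 / 787664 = 0.43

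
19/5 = 3.80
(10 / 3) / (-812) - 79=-96227 / 1218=-79.00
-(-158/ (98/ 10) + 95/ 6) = 85/ 294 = 0.29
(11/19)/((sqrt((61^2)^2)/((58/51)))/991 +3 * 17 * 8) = 632258/449175105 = 0.00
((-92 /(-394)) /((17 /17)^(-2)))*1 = 46 /197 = 0.23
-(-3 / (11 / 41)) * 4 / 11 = 492 / 121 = 4.07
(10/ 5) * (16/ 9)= 32/ 9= 3.56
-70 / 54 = -35 / 27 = -1.30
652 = 652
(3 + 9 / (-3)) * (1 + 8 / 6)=0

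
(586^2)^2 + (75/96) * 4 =943366502553/8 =117920812819.12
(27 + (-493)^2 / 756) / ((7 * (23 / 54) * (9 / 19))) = 5005759 / 20286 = 246.76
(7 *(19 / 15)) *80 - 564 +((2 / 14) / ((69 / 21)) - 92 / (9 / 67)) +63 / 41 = -4565798 / 8487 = -537.98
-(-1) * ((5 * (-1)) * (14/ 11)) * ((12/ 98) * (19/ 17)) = -0.87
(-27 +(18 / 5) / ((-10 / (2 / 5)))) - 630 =-82143 / 125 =-657.14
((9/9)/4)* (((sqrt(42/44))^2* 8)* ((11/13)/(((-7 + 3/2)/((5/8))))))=-105/572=-0.18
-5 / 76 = -0.07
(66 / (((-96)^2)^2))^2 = 0.00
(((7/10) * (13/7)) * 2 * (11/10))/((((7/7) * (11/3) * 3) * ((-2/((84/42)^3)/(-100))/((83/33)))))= 8632/33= 261.58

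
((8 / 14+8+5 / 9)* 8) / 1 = 4600 / 63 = 73.02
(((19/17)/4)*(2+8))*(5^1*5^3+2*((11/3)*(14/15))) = 540227/306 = 1765.45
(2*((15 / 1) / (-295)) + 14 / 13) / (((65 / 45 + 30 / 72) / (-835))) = -22484880 / 51389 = -437.54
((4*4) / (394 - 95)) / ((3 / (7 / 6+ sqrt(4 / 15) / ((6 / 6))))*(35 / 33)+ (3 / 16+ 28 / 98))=1854504960*sqrt(15) / 1134035638567+ 18490861312 / 1134035638567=0.02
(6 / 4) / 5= 3 / 10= 0.30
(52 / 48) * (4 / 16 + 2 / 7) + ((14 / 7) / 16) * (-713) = -9917 / 112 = -88.54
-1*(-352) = 352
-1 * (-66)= 66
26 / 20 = 13 / 10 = 1.30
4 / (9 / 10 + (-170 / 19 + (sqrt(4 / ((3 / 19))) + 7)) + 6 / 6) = 20520 / 2743357 + 288800* sqrt(57) / 2743357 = 0.80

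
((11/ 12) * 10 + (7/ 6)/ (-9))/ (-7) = -244/ 189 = -1.29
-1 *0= 0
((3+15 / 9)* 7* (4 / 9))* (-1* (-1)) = 392 / 27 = 14.52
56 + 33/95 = 5353/95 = 56.35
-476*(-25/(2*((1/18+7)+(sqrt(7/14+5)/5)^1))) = 48577500/57349 - 688500*sqrt(22)/57349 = 790.74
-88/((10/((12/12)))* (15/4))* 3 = -176/25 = -7.04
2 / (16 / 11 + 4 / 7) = 77 / 78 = 0.99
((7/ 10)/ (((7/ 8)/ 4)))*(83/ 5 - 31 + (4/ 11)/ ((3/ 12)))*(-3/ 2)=17088/ 275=62.14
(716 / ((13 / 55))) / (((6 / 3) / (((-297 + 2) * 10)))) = -58085500 / 13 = -4468115.38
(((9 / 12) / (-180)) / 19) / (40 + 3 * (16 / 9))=-1 / 206720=-0.00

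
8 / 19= 0.42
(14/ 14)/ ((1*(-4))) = -1/ 4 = -0.25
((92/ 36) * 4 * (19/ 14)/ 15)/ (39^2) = 874/ 1437345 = 0.00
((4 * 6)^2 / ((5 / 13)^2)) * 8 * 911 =709443072 / 25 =28377722.88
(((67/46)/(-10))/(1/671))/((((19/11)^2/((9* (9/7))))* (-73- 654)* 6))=0.09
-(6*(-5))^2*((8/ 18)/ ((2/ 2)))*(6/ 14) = -171.43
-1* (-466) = 466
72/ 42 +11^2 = 859/ 7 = 122.71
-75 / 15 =-5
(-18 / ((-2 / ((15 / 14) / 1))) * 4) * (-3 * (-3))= 2430 / 7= 347.14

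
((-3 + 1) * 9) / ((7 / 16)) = -288 / 7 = -41.14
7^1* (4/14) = 2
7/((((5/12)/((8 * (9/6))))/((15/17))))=3024/17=177.88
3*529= 1587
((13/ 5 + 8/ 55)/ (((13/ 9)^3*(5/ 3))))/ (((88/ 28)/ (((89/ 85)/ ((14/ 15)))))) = 88173279/ 451922900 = 0.20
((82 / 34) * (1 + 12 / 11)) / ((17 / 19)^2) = 340423 / 54043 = 6.30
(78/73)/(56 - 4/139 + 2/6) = 32526/1713967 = 0.02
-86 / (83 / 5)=-5.18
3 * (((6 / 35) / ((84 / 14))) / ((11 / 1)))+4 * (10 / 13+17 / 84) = 58472 / 15015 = 3.89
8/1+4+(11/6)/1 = 13.83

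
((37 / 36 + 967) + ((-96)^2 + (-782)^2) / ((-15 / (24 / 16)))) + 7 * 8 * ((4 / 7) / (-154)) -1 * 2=-169391875 / 2772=-61108.18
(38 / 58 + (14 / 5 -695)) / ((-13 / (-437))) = -43819738 / 1885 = -23246.55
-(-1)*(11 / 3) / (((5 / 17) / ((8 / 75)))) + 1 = 2621 / 1125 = 2.33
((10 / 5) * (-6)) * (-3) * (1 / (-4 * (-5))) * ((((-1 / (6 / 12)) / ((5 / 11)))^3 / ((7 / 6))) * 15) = -1724976 / 875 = -1971.40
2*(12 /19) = 1.26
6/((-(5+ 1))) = -1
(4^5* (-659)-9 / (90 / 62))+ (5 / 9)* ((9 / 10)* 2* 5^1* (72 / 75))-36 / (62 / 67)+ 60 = -104593427 / 155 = -674796.30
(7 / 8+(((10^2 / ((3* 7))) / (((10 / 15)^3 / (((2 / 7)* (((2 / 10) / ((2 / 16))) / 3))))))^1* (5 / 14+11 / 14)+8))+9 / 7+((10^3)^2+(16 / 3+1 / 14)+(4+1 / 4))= 1000022.61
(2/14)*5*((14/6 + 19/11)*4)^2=1436480/7623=188.44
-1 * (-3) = 3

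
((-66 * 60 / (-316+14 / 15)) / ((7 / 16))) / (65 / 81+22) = 38491200 / 30551227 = 1.26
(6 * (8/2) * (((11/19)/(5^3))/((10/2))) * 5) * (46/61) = 12144/144875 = 0.08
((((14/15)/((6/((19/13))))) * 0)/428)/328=0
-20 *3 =-60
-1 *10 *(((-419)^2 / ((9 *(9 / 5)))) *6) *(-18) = 35112200 / 3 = 11704066.67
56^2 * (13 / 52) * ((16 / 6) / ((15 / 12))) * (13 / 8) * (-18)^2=4402944 / 5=880588.80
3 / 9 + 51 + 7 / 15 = 259 / 5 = 51.80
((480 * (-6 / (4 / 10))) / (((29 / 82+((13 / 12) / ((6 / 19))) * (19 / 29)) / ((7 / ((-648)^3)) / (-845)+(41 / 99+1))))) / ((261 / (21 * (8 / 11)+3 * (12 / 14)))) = -23986040143620395 / 89631802966563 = -267.61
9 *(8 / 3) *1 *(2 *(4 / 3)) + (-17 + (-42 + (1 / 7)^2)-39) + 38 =197 / 49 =4.02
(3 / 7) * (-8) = -24 / 7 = -3.43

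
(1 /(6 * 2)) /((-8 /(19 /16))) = -19 /1536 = -0.01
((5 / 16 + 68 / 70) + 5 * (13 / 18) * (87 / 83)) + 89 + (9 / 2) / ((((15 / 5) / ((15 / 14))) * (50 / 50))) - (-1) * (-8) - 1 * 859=-107553389 / 139440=-771.32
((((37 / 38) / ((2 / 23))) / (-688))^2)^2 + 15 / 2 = 56062103587065211921 / 7474947075013083136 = 7.50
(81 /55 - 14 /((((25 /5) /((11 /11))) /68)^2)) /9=-711691 /2475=-287.55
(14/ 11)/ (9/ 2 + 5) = 28/ 209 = 0.13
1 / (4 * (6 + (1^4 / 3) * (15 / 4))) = 1 / 29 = 0.03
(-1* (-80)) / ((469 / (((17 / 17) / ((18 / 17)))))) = 680 / 4221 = 0.16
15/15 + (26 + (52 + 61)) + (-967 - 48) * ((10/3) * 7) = -23543.33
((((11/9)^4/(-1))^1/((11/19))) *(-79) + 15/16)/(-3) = -32063711/314928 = -101.81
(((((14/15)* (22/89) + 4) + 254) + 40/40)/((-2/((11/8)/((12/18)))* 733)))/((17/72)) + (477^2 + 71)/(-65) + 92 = -983577423871/288347540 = -3411.08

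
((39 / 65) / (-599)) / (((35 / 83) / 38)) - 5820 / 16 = -152558223 / 419300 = -363.84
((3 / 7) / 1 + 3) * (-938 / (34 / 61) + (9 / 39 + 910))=-2649.09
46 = 46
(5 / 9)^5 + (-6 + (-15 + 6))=-882610 / 59049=-14.95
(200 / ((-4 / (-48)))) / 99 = 800 / 33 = 24.24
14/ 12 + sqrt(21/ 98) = sqrt(42)/ 14 + 7/ 6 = 1.63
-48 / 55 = -0.87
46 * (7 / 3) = 322 / 3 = 107.33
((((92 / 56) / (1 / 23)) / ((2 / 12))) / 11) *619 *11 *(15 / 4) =14735295 / 28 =526260.54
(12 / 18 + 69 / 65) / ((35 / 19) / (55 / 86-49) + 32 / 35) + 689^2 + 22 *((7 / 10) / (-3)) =224326865723963 / 472547790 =474717.84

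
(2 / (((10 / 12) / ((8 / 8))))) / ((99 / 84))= 112 / 55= 2.04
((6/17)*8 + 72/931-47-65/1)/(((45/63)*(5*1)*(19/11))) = -18993832/1073975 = -17.69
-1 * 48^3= -110592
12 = 12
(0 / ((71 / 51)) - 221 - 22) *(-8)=1944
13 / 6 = 2.17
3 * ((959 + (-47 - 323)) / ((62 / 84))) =2394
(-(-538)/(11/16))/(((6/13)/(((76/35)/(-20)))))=-1063088/5775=-184.08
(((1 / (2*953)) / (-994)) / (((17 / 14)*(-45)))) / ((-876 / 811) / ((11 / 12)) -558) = -8921 / 516424172807700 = -0.00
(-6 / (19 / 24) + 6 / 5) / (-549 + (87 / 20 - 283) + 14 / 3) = 7272 / 938201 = 0.01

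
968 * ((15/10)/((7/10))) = 14520/7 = 2074.29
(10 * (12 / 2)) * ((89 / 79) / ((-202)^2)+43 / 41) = 2079222555 / 33041039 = 62.93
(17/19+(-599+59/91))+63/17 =-17452124/29393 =-593.75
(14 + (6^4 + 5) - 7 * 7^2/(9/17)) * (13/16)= 19513/36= 542.03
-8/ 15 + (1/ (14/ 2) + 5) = 484/ 105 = 4.61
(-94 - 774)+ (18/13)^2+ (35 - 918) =-295595/169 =-1749.08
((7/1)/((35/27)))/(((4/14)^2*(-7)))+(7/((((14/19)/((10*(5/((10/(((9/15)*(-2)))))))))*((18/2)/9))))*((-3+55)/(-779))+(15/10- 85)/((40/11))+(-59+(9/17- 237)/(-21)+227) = 58802833/390320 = 150.65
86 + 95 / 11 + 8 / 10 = 5249 / 55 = 95.44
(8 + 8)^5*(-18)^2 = 339738624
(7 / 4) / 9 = 0.19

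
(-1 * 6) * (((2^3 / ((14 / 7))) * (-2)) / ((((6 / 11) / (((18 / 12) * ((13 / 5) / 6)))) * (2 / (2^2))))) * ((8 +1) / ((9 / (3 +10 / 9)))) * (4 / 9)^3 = 1354496 / 32805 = 41.29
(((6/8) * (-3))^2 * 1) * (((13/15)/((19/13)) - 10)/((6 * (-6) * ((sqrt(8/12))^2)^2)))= 72387/24320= 2.98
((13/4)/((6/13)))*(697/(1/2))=9816.08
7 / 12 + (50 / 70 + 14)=1285 / 84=15.30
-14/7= -2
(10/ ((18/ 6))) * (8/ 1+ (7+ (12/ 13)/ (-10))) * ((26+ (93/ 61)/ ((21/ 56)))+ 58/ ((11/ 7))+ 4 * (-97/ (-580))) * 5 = 4251576002/ 252967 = 16806.84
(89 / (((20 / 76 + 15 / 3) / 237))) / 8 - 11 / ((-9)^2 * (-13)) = 422016451 / 842400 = 500.97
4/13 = 0.31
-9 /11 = -0.82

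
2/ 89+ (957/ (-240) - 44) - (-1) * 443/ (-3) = -4178693/ 21360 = -195.63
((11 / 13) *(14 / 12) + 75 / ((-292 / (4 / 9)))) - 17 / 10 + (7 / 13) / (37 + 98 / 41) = -1246501 / 1532635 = -0.81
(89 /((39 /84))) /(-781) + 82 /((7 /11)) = 9140562 /71071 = 128.61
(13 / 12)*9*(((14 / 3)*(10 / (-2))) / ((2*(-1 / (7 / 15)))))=637 / 12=53.08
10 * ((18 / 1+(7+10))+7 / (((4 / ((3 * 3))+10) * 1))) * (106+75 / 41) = 74118065 / 1927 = 38462.93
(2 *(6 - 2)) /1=8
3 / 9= 0.33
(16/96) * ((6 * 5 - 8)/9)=11/27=0.41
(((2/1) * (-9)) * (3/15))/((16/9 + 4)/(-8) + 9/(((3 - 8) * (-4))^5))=103680000/20799919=4.98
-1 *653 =-653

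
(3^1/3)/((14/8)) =4/7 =0.57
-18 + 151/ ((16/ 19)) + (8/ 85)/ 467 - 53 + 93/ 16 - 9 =33383559/ 317560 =105.13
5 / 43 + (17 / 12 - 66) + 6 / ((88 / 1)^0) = -30169 / 516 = -58.47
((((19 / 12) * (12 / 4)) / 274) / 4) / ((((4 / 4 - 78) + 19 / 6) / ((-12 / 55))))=171 / 13352020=0.00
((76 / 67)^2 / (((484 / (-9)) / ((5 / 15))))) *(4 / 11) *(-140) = 2425920 / 5974859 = 0.41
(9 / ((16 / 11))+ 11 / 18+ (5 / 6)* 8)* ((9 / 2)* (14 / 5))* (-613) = -8320249 / 80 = -104003.11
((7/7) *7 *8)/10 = 28/5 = 5.60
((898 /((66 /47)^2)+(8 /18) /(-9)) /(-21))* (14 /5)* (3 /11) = -8925601 /539055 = -16.56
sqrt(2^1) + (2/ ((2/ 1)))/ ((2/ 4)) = sqrt(2) + 2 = 3.41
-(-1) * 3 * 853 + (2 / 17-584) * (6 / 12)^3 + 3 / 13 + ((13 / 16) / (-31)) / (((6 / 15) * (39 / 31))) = 52747079 / 21216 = 2486.19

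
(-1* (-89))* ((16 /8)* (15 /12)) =222.50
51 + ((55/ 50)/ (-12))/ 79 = 483469/ 9480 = 51.00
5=5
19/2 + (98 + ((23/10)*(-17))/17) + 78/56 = 14923/140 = 106.59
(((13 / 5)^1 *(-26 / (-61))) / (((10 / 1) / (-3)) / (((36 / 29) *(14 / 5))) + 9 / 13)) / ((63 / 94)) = -4956432 / 799405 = -6.20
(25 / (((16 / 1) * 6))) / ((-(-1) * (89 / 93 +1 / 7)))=5425 / 22912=0.24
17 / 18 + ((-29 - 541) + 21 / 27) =-10229 / 18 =-568.28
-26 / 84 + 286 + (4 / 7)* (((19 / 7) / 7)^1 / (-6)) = 587875 / 2058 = 285.65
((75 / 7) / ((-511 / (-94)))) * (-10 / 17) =-70500 / 60809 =-1.16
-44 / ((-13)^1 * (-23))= -44 / 299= -0.15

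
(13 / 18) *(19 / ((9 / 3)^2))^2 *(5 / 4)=23465 / 5832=4.02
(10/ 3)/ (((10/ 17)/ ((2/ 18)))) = 17/ 27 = 0.63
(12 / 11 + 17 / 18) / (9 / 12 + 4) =806 / 1881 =0.43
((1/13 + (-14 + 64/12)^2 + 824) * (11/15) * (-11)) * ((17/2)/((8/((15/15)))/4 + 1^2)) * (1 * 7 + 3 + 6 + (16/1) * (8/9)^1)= -5886261832/9477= -621110.25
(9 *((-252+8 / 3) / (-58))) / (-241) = -0.16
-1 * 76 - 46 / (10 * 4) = -1543 / 20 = -77.15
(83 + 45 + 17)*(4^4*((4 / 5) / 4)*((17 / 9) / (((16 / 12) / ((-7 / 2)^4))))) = 4734772 / 3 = 1578257.33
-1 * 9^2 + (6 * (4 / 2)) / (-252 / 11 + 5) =-16089 / 197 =-81.67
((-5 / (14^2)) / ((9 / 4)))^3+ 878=75302654113 / 85766121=878.00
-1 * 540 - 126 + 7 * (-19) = -799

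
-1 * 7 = -7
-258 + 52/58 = -7456/29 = -257.10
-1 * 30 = -30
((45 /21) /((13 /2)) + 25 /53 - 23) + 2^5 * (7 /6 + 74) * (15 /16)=2232.80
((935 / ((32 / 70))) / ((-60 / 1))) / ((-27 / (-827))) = -5412715 / 5184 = -1044.12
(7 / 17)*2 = 14 / 17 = 0.82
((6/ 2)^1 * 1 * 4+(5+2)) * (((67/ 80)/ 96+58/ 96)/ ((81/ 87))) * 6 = 288173/ 3840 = 75.05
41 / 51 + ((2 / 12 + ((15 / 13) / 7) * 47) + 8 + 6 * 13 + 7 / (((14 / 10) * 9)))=2652983 / 27846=95.27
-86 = -86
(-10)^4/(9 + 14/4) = 800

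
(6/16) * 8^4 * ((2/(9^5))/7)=1024/137781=0.01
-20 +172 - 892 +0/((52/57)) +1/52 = -38479/52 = -739.98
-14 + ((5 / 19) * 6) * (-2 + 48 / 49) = -14534 / 931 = -15.61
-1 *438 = -438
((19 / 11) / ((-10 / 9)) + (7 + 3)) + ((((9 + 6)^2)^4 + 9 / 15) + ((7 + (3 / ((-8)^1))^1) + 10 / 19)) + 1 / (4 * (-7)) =29996072064149 / 11704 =2562890641.16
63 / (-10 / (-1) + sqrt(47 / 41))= 1230 / 193- 3*sqrt(1927) / 193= 5.69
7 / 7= 1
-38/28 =-19/14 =-1.36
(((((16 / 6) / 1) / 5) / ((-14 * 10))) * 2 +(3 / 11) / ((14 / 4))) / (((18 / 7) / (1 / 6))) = 203 / 44550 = 0.00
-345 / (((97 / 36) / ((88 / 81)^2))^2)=-66.20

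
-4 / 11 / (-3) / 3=4 / 99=0.04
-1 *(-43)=43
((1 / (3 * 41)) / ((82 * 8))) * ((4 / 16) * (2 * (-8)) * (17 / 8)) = -17 / 161376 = -0.00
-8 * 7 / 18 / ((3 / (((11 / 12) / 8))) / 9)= -77 / 72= -1.07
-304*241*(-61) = 4469104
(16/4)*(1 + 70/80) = 15/2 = 7.50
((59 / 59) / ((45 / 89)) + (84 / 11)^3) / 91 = 26790139 / 5450445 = 4.92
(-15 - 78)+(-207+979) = 679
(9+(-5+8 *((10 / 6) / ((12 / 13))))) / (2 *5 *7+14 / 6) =166 / 651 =0.25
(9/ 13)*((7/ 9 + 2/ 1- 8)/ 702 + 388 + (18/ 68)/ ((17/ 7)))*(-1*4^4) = -90705332480/ 1318707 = -68783.54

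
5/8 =0.62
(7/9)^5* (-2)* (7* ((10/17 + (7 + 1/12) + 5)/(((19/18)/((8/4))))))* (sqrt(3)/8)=-304122665* sqrt(3)/25430436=-20.71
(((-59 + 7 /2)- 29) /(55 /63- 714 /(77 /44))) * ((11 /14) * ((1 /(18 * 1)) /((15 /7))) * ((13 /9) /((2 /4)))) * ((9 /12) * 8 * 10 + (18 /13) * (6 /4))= 269269 /355140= 0.76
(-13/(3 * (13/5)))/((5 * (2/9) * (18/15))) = -5/4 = -1.25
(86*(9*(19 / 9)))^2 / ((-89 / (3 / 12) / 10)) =-6674890 / 89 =-74998.76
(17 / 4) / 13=17 / 52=0.33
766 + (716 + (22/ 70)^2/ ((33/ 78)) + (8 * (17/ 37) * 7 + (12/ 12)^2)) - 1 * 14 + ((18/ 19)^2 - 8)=24344860427/ 16362325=1487.86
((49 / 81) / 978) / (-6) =-49 / 475308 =-0.00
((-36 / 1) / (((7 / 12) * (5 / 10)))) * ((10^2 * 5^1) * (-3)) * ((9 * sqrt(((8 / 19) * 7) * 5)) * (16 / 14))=186624000 * sqrt(1330) / 931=7310441.95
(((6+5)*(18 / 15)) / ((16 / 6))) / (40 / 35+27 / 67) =46431 / 14500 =3.20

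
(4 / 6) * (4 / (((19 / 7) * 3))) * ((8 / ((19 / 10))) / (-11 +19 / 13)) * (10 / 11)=-145600 / 1107909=-0.13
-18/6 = -3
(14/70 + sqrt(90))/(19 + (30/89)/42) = 623/59210 + 1869 * sqrt(10)/11842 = 0.51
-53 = -53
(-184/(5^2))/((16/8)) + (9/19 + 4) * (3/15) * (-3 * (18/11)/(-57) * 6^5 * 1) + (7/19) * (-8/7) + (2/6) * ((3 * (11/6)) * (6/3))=178329829/297825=598.77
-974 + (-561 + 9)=-1526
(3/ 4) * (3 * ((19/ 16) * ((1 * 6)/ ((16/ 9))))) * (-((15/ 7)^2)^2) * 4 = -233735625/ 307328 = -760.54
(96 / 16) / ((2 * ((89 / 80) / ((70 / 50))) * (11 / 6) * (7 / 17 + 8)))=34272 / 139997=0.24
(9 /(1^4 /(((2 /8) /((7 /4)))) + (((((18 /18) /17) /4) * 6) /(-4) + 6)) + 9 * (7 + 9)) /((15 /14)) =1191792 /8825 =135.05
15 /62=0.24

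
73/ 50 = 1.46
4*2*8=64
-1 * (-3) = 3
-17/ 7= -2.43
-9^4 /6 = -2187 /2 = -1093.50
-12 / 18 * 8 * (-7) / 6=6.22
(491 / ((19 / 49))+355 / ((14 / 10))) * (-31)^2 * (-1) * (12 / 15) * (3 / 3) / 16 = -97127309 / 1330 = -73028.05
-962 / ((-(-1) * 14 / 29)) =-13949 / 7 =-1992.71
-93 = -93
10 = 10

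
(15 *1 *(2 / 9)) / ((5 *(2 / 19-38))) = -19 / 1080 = -0.02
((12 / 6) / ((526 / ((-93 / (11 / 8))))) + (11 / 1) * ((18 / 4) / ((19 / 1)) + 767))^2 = 860759572114891849 / 12085484356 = 71222596.20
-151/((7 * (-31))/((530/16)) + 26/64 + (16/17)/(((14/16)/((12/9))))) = 457131360/14260439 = 32.06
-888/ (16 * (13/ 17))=-1887/ 26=-72.58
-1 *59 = -59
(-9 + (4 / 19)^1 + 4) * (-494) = 2366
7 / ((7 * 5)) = 1 / 5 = 0.20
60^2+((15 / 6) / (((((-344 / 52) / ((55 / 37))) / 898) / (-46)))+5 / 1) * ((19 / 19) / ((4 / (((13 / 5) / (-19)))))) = 84821863 / 30229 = 2805.98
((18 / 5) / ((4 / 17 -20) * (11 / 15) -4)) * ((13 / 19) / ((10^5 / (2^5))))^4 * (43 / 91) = -4818021 / 22793647193908691406250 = -0.00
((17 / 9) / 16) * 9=17 / 16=1.06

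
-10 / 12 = -5 / 6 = -0.83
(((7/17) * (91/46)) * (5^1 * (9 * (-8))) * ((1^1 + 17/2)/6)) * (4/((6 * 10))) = -12103/391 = -30.95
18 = 18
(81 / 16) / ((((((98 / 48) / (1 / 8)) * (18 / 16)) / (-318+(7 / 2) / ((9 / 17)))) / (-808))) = 3396630 / 49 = 69318.98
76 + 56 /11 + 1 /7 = 81.23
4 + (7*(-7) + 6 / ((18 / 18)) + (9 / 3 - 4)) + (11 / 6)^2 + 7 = -1067 / 36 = -29.64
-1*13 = -13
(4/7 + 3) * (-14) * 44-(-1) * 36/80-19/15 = -132049/60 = -2200.82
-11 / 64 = -0.17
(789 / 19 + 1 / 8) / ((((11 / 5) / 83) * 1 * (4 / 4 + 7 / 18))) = 4729257 / 4180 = 1131.40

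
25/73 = 0.34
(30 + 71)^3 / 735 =1030301 / 735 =1401.77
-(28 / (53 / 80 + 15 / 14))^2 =-245862400 / 942841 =-260.77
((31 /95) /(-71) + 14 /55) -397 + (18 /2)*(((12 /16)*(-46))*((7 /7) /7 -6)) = 295392543 /207746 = 1421.89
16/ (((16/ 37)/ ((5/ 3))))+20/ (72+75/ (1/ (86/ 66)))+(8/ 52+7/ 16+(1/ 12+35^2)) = 499966749/ 388336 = 1287.46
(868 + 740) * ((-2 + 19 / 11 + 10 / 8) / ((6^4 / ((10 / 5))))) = 2881 / 1188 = 2.43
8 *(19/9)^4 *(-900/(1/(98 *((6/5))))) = -4086866560/243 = -16818380.91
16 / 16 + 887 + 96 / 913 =810840 / 913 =888.11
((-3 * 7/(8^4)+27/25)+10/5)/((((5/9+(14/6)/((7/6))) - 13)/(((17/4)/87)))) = -16058217/1116569600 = -0.01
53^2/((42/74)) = 103933/21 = 4949.19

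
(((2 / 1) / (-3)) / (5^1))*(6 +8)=-28 / 15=-1.87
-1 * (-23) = 23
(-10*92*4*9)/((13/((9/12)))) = -24840/13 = -1910.77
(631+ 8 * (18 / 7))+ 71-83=4477 / 7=639.57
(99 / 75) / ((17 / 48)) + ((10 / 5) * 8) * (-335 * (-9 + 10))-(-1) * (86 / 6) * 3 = -2258141 / 425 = -5313.27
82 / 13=6.31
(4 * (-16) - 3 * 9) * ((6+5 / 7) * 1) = -611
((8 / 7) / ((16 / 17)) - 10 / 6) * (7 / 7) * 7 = -19 / 6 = -3.17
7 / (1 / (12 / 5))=84 / 5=16.80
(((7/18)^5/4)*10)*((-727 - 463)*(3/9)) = -50000825/5668704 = -8.82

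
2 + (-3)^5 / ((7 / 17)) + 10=-4047 / 7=-578.14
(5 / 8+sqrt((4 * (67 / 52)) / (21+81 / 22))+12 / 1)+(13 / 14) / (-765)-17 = -187477 / 42840+sqrt(10404966) / 7059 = -3.92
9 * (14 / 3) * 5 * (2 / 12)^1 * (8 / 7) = 40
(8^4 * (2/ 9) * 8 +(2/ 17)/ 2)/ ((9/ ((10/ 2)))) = 5570605/ 1377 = 4045.46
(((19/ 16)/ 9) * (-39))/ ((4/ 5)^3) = -30875/ 3072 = -10.05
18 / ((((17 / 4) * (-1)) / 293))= -21096 / 17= -1240.94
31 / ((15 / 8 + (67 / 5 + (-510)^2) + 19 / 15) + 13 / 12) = 0.00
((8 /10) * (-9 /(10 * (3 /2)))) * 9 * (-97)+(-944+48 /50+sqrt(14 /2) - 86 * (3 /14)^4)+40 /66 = -331875515 /633864+sqrt(7) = -520.93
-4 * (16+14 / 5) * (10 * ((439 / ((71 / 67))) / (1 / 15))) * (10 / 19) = -3317786400 / 1349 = -2459441.36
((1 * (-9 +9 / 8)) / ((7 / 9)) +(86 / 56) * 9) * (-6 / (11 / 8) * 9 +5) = -78039 / 616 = -126.69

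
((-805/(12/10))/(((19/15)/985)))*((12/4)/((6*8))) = -19823125/608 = -32603.82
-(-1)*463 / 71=463 / 71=6.52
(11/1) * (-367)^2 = 1481579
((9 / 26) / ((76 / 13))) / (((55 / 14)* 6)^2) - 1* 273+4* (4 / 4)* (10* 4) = -113.00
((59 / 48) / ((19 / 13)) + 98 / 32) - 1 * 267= -29993 / 114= -263.10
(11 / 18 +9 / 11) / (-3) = -0.48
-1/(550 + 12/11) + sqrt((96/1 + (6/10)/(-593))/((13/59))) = 20.87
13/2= 6.50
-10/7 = -1.43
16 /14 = 8 /7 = 1.14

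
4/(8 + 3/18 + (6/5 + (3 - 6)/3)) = 120/251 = 0.48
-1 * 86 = -86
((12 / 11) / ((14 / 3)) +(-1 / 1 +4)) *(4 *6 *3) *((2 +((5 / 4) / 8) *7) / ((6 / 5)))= 33615 / 56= 600.27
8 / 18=4 / 9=0.44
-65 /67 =-0.97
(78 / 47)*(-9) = -14.94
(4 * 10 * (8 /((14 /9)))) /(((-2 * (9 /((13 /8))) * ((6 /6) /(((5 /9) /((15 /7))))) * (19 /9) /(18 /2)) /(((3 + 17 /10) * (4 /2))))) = -3666 /19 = -192.95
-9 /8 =-1.12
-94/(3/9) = -282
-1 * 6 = -6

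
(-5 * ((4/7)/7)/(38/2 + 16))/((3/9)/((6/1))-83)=72/512099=0.00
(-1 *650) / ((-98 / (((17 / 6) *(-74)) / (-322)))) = 204425 / 47334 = 4.32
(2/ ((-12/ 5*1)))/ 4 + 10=9.79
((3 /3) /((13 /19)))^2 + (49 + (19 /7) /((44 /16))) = 52.12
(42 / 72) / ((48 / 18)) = 7 / 32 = 0.22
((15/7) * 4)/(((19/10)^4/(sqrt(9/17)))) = 1800000 * sqrt(17)/15508199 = 0.48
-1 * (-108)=108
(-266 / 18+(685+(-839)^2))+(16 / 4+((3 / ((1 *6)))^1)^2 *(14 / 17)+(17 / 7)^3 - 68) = 73947293177 / 104958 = 704541.75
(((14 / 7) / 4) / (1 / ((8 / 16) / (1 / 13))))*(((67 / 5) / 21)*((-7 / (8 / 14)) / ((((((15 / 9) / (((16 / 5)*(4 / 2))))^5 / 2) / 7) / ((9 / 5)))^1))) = -130497342603264 / 244140625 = -534517.12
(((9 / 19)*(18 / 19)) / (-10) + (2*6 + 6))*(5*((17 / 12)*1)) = 183651 / 1444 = 127.18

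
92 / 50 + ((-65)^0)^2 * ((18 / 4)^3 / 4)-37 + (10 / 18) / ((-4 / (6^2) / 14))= -65903 / 800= -82.38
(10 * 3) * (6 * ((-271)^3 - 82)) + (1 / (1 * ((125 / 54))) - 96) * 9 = -447808450014 / 125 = -3582467600.11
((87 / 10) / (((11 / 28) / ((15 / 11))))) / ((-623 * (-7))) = 522 / 75383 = 0.01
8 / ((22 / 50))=200 / 11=18.18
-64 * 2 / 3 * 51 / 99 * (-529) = 1151104 / 99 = 11627.31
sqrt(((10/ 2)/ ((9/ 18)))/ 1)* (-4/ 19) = -4* sqrt(10)/ 19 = -0.67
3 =3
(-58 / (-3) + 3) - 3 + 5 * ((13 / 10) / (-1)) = 77 / 6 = 12.83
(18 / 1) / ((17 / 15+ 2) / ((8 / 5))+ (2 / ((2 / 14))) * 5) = 432 / 1727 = 0.25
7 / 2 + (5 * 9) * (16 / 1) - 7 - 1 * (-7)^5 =35047 / 2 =17523.50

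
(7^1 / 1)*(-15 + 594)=4053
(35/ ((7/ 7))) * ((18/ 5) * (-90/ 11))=-11340/ 11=-1030.91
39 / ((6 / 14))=91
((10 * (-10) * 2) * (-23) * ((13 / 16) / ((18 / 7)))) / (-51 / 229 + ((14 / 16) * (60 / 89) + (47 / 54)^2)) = 1292.29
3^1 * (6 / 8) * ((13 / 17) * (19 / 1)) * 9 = 20007 / 68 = 294.22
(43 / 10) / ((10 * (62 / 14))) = 0.10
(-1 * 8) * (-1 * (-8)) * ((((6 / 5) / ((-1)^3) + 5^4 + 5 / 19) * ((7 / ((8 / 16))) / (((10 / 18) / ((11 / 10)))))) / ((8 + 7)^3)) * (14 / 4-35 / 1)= 3067694784 / 296875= 10333.29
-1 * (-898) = 898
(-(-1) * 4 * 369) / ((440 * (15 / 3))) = 369 / 550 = 0.67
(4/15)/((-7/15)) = -4/7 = -0.57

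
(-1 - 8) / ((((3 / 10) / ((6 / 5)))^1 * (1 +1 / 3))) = -27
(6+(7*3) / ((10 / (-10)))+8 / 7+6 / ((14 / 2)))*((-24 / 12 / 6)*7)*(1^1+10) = 333.67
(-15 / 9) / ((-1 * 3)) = 5 / 9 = 0.56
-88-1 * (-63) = -25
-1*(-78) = 78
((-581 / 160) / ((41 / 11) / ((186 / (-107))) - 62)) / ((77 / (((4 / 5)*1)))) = 7719 / 13123900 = 0.00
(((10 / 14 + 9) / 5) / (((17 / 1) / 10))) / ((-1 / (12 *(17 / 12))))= -19.43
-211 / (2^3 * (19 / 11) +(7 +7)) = -2321 / 306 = -7.58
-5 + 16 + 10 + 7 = 28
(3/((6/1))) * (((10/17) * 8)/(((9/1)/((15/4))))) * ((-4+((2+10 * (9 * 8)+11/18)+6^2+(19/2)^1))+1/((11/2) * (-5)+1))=1071950/1431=749.09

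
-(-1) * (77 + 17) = 94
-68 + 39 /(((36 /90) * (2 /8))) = 322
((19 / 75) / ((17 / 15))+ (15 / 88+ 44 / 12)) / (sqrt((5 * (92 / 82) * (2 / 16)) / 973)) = 91121 * sqrt(4587695) / 1290300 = 151.26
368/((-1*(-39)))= 368/39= 9.44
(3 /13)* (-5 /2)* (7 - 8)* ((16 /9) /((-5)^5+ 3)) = -20 /60879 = -0.00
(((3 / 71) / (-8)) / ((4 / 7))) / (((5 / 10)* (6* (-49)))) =1 / 15904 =0.00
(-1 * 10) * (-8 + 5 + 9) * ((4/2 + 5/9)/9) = -460/27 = -17.04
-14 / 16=-7 / 8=-0.88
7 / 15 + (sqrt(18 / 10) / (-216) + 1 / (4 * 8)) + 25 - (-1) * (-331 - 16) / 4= -29401 / 480 - sqrt(5) / 360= -61.26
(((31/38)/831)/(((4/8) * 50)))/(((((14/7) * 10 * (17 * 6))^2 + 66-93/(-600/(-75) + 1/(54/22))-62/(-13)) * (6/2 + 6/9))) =91481/35549363952086050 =0.00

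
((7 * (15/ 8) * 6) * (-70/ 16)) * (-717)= 7904925/ 32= 247028.91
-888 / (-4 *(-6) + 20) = -222 / 11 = -20.18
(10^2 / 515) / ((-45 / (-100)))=400 / 927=0.43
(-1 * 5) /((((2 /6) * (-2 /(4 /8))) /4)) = 15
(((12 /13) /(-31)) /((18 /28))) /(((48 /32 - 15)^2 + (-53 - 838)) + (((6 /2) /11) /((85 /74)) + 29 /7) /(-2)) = 1466080 /22502407317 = 0.00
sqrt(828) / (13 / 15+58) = 90 *sqrt(23) / 883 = 0.49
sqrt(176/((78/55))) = 22 * sqrt(390)/39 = 11.14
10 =10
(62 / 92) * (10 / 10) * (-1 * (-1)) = 0.67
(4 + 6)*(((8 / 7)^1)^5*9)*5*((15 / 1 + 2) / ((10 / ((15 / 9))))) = 2485.82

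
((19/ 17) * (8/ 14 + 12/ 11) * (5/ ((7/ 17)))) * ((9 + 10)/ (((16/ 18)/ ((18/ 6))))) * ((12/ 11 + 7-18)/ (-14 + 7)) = 84993840/ 41503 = 2047.90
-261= -261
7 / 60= 0.12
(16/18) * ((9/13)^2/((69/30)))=720/3887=0.19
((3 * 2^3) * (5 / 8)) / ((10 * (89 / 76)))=114 / 89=1.28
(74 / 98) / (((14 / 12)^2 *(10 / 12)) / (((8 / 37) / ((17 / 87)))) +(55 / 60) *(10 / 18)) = 0.49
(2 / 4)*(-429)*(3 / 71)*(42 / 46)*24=-198.61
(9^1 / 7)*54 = 486 / 7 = 69.43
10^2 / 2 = 50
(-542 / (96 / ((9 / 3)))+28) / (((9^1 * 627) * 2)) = 59 / 60192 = 0.00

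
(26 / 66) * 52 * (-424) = -286624 / 33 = -8685.58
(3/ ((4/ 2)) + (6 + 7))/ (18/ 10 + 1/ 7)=1015/ 136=7.46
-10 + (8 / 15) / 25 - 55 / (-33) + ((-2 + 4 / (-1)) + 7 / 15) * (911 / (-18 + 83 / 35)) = 64456376 / 205125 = 314.23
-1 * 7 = -7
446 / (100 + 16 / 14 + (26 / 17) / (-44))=5236 / 1187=4.41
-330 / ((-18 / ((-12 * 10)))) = -2200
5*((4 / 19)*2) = 40 / 19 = 2.11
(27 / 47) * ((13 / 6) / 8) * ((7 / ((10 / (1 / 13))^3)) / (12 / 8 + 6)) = 21 / 317720000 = 0.00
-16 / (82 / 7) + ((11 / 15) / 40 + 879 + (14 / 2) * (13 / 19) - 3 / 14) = 2886472483 / 3271800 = 882.23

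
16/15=1.07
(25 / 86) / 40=5 / 688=0.01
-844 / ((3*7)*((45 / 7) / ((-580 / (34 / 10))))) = 489520 / 459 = 1066.49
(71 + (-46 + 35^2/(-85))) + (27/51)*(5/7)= 1305/119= 10.97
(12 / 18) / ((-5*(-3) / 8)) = 16 / 45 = 0.36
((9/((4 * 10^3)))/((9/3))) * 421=1263/4000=0.32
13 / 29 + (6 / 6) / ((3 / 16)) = 503 / 87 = 5.78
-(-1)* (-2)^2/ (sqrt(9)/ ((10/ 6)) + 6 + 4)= 20/ 59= 0.34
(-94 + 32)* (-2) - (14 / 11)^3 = 162300 / 1331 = 121.94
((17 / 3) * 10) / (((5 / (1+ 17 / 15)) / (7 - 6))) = 1088 / 45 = 24.18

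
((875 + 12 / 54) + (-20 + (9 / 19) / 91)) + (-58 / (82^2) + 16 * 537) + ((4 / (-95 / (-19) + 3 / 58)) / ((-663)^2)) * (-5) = 544061507754886543 / 57589595381682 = 9447.22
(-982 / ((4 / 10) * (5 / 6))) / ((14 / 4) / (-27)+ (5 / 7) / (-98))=21516.49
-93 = -93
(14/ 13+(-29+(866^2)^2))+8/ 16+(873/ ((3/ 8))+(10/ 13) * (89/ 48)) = 175479409322257/ 312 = 562434004238.00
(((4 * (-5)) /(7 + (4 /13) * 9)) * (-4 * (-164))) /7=-170560 /889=-191.86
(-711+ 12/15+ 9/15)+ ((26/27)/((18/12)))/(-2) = -287518/405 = -709.92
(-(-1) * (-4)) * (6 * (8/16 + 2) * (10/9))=-200/3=-66.67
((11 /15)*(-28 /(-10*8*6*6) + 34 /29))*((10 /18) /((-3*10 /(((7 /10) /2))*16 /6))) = -1900591 /902016000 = -0.00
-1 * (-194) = 194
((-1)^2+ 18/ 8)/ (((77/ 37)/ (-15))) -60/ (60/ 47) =-70.43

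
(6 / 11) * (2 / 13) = 12 / 143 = 0.08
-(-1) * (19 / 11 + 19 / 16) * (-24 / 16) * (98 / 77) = -10773 / 1936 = -5.56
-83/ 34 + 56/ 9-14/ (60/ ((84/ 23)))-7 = -143263/ 35190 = -4.07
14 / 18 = 7 / 9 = 0.78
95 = 95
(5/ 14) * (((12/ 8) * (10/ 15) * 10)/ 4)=25/ 28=0.89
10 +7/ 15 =157/ 15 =10.47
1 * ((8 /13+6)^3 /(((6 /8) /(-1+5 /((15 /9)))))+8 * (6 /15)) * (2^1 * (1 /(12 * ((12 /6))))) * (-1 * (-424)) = 2708055776 /98865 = 27391.45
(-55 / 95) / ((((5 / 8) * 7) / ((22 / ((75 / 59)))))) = -114224 / 49875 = -2.29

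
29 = 29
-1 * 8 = -8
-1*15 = -15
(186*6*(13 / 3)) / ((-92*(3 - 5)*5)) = 1209 / 230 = 5.26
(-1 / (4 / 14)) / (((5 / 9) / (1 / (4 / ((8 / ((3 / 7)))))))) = -147 / 5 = -29.40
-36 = -36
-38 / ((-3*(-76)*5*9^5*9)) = -1 / 15943230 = -0.00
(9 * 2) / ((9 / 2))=4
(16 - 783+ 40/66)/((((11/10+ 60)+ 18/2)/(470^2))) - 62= -55869253246/23133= -2415132.20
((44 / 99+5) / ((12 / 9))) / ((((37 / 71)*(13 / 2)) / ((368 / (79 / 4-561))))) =-2560544 / 3124095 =-0.82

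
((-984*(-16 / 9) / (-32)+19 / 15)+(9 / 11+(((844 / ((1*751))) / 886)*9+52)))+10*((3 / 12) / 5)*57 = 1022117983 / 36596230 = 27.93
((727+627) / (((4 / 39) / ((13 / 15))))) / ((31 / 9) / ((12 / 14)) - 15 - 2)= -3089151 / 3505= -881.36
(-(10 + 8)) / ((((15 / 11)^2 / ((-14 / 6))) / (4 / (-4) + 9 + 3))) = 18634 / 75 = 248.45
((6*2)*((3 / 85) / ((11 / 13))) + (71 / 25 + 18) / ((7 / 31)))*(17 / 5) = 3036617 / 9625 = 315.49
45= 45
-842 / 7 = -120.29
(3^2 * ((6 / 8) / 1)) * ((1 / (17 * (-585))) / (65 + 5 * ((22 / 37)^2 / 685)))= -0.00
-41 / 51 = -0.80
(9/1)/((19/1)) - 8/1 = -7.53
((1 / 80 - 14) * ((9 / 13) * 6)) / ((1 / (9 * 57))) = -15499269 / 520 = -29806.29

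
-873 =-873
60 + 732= 792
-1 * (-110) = 110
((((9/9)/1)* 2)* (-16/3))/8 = -4/3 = -1.33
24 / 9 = 8 / 3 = 2.67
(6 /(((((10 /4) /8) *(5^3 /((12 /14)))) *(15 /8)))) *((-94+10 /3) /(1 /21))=-417792 /3125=-133.69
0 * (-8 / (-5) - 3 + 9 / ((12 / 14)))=0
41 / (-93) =-0.44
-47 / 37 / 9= -0.14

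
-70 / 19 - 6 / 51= -1228 / 323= -3.80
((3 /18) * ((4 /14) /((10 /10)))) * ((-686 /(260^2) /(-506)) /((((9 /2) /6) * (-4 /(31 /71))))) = -1519 /10928689200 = -0.00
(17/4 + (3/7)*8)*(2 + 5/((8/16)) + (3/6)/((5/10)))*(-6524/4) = -651235/4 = -162808.75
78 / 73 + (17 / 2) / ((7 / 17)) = 22189 / 1022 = 21.71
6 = 6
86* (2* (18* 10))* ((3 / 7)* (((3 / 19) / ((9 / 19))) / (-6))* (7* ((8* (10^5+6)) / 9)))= -1376082560 / 3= -458694186.67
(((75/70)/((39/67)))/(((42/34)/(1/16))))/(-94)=-5695/5748288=-0.00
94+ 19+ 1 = 114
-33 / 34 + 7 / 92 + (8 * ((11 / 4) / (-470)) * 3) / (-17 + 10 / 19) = -0.89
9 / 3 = 3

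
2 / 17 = 0.12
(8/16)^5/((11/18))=0.05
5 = 5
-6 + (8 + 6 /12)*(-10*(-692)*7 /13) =411662 /13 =31666.31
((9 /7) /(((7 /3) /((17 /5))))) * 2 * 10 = 1836 /49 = 37.47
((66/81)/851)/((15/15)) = 0.00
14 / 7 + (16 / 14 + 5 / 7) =27 / 7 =3.86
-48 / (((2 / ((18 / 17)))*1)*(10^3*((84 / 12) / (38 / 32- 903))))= 389583 / 119000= 3.27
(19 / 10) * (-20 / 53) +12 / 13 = 142 / 689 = 0.21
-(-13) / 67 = 13 / 67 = 0.19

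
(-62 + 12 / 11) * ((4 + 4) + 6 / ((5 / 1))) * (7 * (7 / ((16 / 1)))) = -75509 / 44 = -1716.11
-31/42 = -0.74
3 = 3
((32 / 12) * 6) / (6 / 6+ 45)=8 / 23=0.35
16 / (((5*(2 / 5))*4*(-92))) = -1 / 46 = -0.02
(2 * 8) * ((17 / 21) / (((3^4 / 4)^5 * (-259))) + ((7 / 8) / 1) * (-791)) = -210014205834128414 / 18964620357039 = -11074.00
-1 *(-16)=16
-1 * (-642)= 642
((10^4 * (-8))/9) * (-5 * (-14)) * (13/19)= -72800000/171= -425730.99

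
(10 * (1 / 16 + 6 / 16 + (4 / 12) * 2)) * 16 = 530 / 3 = 176.67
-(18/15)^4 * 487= -631152/625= -1009.84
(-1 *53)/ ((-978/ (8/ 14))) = 106/ 3423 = 0.03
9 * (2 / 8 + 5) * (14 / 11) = 1323 / 22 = 60.14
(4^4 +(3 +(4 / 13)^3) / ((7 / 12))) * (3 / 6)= 2008442 / 15379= 130.60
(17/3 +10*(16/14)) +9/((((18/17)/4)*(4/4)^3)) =1073/21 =51.10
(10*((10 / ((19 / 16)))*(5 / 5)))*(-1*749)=-1198400 / 19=-63073.68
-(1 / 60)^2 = -1 / 3600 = -0.00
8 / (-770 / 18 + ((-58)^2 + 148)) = 72 / 31223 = 0.00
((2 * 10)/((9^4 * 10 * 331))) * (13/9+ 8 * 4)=602/19545219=0.00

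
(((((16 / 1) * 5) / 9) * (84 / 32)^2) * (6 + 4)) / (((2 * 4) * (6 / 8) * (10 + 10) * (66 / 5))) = 1225 / 3168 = 0.39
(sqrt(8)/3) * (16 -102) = -172 * sqrt(2)/3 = -81.08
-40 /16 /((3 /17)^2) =-1445 /18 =-80.28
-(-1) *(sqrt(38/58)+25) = 25.81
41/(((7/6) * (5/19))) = 4674/35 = 133.54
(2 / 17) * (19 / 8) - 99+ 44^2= 124935 / 68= 1837.28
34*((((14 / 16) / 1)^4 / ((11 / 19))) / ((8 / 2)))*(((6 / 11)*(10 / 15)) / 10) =775523 / 2478080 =0.31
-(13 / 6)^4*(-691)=19735651 / 1296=15228.13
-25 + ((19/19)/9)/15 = -3374/135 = -24.99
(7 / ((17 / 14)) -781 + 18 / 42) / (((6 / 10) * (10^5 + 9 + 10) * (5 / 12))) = -368808 / 11902261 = -0.03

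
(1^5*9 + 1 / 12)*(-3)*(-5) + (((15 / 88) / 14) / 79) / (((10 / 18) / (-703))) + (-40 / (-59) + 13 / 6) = 2392831391 / 17227056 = 138.90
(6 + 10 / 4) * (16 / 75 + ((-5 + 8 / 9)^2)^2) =797113289 / 328050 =2429.85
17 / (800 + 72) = 17 / 872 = 0.02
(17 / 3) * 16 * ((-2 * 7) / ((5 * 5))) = -3808 / 75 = -50.77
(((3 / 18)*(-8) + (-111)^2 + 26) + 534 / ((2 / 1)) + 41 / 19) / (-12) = -719045 / 684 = -1051.24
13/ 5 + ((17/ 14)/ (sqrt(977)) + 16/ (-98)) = 17*sqrt(977)/ 13678 + 597/ 245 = 2.48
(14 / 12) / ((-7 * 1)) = -1 / 6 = -0.17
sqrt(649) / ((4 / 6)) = 3 * sqrt(649) / 2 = 38.21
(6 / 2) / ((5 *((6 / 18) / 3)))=27 / 5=5.40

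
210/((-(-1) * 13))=210/13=16.15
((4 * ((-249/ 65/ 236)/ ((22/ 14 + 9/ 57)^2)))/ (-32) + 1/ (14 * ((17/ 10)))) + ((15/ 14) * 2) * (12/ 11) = 2889713812907/ 1213983056000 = 2.38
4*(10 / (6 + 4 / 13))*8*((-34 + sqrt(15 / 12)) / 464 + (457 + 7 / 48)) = 65*sqrt(5) / 1189 + 82711850 / 3567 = 23188.19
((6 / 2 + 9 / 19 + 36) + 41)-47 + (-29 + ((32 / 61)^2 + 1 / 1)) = 406440 / 70699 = 5.75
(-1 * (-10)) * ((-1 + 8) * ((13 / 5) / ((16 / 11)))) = 1001 / 8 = 125.12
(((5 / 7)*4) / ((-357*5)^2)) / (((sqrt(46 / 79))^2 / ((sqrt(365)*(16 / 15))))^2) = 116631808 / 106187320575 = 0.00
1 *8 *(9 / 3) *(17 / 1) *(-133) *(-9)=488376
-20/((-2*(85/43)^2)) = 3698/1445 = 2.56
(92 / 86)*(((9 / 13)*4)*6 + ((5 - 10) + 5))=9936 / 559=17.77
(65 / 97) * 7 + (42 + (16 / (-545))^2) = 1345251057 / 28811425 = 46.69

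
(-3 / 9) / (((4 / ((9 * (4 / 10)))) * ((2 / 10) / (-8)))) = 12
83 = 83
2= 2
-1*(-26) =26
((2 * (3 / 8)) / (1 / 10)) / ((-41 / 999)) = -14985 / 82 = -182.74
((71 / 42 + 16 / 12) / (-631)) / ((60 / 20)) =-127 / 79506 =-0.00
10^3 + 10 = 1010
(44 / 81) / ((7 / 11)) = 484 / 567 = 0.85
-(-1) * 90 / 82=45 / 41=1.10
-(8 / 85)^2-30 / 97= -222958 / 700825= -0.32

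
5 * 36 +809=989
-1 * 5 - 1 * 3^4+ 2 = -84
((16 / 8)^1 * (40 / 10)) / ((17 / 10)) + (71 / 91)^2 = 748177 / 140777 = 5.31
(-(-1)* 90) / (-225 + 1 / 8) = -720 / 1799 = -0.40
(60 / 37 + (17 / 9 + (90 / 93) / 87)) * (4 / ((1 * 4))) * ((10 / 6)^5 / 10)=658913125 / 145492362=4.53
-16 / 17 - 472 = -8040 / 17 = -472.94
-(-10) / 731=10 / 731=0.01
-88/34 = -44/17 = -2.59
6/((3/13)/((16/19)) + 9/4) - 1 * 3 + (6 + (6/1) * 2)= 3041/175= 17.38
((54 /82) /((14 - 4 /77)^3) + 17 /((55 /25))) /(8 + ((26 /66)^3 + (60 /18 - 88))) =-522413794488861 /5178868559413816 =-0.10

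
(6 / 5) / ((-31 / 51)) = -306 / 155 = -1.97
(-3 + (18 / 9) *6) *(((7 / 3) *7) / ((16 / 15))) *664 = 183015 / 2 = 91507.50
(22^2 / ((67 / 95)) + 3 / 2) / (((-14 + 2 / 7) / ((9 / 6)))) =-645127 / 8576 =-75.22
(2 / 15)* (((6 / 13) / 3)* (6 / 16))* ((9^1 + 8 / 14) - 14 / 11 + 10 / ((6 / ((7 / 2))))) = 6529 / 60060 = 0.11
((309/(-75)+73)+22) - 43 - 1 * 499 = -11278/25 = -451.12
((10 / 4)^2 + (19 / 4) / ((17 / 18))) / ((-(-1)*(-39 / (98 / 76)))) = -2891 / 7752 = -0.37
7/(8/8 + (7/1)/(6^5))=6.99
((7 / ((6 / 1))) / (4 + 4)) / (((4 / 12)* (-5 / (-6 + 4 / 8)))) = 77 / 160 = 0.48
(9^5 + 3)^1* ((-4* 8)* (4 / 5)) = -7558656 / 5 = -1511731.20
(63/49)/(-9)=-1/7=-0.14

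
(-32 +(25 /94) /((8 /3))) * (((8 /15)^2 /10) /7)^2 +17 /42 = 336639469 /832781250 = 0.40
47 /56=0.84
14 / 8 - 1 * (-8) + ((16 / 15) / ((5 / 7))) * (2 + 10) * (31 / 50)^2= 1039903 / 62500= 16.64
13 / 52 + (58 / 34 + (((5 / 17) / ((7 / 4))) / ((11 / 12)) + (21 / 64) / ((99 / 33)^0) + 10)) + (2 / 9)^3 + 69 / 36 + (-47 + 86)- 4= 49.39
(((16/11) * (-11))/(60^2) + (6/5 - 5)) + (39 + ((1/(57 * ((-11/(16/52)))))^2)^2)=3883930107777459991/110352856957940025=35.20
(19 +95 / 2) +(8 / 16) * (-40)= 93 / 2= 46.50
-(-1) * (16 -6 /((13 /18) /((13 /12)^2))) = 25 /4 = 6.25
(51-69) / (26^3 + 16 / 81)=-729 / 711836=-0.00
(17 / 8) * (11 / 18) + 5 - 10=-533 / 144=-3.70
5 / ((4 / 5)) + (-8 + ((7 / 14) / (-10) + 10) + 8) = 81 / 5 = 16.20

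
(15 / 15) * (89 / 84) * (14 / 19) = 89 / 114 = 0.78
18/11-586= -6428/11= -584.36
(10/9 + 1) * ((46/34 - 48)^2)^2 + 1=7513570982908/751689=9995584.59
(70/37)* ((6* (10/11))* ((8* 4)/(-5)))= -26880/407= -66.04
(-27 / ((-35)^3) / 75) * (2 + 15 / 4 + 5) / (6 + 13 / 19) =7353 / 544512500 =0.00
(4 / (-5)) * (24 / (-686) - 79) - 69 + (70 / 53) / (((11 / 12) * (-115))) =-133023811 / 22996435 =-5.78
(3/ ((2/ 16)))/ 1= 24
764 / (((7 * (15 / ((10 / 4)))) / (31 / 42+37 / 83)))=788257 / 36603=21.54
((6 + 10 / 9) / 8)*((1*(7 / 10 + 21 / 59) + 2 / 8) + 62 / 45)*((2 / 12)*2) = 57002 / 71685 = 0.80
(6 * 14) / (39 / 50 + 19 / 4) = 1200 / 79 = 15.19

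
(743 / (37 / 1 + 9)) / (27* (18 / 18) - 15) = 743 / 552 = 1.35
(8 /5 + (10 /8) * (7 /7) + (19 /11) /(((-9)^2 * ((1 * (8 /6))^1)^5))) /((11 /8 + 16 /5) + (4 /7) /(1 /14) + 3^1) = 22971 /125312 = 0.18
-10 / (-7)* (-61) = -610 / 7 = -87.14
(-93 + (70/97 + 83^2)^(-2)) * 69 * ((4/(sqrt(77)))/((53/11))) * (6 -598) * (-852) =-306213818.35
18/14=9/7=1.29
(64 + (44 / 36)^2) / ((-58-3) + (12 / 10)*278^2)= 26525 / 37535319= 0.00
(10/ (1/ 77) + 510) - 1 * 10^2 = 1180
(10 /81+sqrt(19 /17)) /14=5 /567+sqrt(323) /238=0.08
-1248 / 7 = -178.29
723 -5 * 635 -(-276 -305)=-1871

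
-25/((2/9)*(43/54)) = -6075/43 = -141.28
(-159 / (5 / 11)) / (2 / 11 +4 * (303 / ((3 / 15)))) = -19239 / 333310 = -0.06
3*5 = 15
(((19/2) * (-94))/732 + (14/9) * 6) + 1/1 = 9.11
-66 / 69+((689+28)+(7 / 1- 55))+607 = 29326 / 23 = 1275.04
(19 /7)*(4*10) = 760 /7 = 108.57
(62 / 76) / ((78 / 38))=31 / 78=0.40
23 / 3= 7.67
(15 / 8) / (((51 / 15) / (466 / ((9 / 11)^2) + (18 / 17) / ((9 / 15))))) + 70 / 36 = 386.81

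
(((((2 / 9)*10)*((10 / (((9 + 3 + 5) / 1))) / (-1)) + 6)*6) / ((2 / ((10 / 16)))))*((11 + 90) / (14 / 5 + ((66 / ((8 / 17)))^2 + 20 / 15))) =3625900 / 80270719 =0.05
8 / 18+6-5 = 13 / 9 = 1.44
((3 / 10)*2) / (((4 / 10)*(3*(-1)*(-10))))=1 / 20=0.05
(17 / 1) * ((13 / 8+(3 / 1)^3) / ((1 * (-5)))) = -3893 / 40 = -97.32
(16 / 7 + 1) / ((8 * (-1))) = -23 / 56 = -0.41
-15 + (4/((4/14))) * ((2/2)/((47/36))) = -201/47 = -4.28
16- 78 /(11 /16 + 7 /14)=-944 /19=-49.68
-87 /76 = -1.14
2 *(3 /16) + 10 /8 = 13 /8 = 1.62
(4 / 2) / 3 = 2 / 3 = 0.67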